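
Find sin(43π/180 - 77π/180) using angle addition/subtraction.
sin(43π/180 - 77π/180) = sin 43π/180 cos 77π/180 - cos 43π/180 sin 77π/180 = -0.5592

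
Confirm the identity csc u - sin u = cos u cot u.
LHS = 1/sin u - sin u = (1 - sin²u)/sin u = cos²u/sin u = cos u · (cos u/sin u) = cos u cot u = RHS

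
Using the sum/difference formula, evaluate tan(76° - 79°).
tan(76° - 79°) = (tan 76° - tan 79°)/(1 + tan 76° tan 79°) = -0.05241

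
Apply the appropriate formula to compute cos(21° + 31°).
cos(21° + 31°) = cos 21° cos 31° - sin 21° sin 31° = 0.6157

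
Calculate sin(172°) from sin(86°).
sin(172°) = 2 sin 86° cos 86° = 0.1392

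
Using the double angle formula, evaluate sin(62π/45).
sin(62π/45) = 2 sin 31π/45 cos 31π/45 = -0.9272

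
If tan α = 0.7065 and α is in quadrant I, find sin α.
sin α = 0.577 (using tan²α + 1 = sec²α)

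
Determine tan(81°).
tan(81°) = 6.314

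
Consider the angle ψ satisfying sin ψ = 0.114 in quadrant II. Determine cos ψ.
cos ψ = ±√(1 - sin²ψ) = -0.9935 (negative in QII)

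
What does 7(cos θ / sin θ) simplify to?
7(cos θ / sin θ) = 7(cot θ) (using Quotient identity)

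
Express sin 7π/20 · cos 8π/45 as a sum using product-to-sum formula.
sin 7π/20 cos 8π/45 = (1/2)[sin(7π/20+8π/45) + sin(7π/20-8π/45)]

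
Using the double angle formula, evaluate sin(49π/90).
sin(49π/90) = 2 sin 49π/180 cos 49π/180 = 0.9903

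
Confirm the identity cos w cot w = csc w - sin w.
RHS = 1/sin w - sin w = (1 - sin²w)/sin w = cos²w/sin w = cos w · (cos w/sin w) = cos w cot w = LHS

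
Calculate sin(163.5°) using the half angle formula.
sin(163.5°) = √((1 - cos 327°)/2) = 0.284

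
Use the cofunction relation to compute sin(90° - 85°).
sin(90° - 85°) = cos(85°) = 0.08716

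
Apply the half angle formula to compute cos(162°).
cos(162°) = -√((1 + cos 324°)/2) = -0.9511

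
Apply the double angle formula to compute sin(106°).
sin(106°) = 2 sin 53° cos 53° = 0.9613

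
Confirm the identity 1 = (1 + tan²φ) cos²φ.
RHS = sec²φ · cos²φ = (1/cos²φ) · cos²φ = 1 = LHS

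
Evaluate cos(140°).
cos(140°) = -0.766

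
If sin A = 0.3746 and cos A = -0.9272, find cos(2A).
cos(2A) = cos²A - sin²A = 0.7194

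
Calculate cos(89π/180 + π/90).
cos(89π/180 + π/90) = cos 89π/180 cos π/90 - sin 89π/180 sin π/90 = -0.01745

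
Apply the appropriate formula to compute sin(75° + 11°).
sin(75° + 11°) = sin 75° cos 11° + cos 75° sin 11° = 0.9976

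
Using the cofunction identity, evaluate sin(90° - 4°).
sin(90° - 4°) = cos(4°) = 0.9976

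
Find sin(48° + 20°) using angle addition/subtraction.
sin(48° + 20°) = sin 48° cos 20° + cos 48° sin 20° = 0.9272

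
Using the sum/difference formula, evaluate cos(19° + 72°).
cos(19° + 72°) = cos 19° cos 72° - sin 19° sin 72° = -0.01745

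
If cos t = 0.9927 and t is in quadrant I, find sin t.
sin t = 0.1206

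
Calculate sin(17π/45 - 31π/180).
sin(17π/45 - 31π/180) = sin 17π/45 cos 31π/180 - cos 17π/45 sin 31π/180 = 0.6018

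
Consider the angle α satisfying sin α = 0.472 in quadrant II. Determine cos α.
cos α = ±√(1 - sin²α) = -0.8816 (negative in QII)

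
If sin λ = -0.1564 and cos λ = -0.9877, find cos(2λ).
cos(2λ) = cos²λ - sin²λ = 0.9511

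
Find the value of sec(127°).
sec(127°) = -1.662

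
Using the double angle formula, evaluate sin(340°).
sin(340°) = 2 sin 170° cos 170° = -0.342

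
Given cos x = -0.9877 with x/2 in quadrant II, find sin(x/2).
sin(x/2) = ±√((1 - cos x)/2); positive since x/2 ∈ QII, so sin(x/2) = 0.9969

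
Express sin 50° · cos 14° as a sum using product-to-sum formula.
sin 50° cos 14° = (1/2)[sin(50°+14°) + sin(50°-14°)]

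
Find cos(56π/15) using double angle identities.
cos(56π/15) = cos²28π/15 - sin²28π/15 = 0.6691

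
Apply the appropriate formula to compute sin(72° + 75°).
sin(72° + 75°) = sin 72° cos 75° + cos 72° sin 75° = 0.5446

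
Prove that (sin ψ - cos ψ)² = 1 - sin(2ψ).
LHS = sin²ψ - 2 sin ψ cos ψ + cos²ψ = (sin²ψ + cos²ψ) - 2 sin ψ cos ψ = 1 - sin(2ψ) = RHS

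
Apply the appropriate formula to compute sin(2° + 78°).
sin(2° + 78°) = sin 2° cos 78° + cos 2° sin 78° = 0.9848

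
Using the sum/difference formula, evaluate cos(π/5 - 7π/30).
cos(π/5 - 7π/30) = cos π/5 cos 7π/30 + sin π/5 sin 7π/30 = 0.9945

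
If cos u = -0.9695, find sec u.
sec u = 1/cos u = -1.031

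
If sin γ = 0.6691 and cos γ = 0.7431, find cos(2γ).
cos(2γ) = cos²γ - sin²γ = 0.1045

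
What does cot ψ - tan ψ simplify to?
cot ψ - tan ψ = 2 cot(2ψ) (using Double angle)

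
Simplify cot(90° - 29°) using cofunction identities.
cot(90° - 29°) = tan(29°)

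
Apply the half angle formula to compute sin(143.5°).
sin(143.5°) = √((1 - cos 287°)/2) = 0.5948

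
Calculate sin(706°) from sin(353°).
sin(706°) = 2 sin 353° cos 353° = -0.2419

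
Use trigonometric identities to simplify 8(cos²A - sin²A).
8(cos²A - sin²A) = 8(cos(2A)) (using Double angle)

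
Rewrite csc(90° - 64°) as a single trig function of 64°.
csc(90° - 64°) = sec(64°)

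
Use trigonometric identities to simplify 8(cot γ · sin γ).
8(cot γ · sin γ) = 8(cos γ) (using Quotient identity)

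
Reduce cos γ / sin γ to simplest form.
cos γ / sin γ = cot γ (using Quotient identity)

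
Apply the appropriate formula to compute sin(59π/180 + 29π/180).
sin(59π/180 + 29π/180) = sin 59π/180 cos 29π/180 + cos 59π/180 sin 29π/180 = 0.9994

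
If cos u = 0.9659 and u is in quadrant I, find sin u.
sin u = 0.2589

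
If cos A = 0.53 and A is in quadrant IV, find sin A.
sin A = -0.848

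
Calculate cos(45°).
cos(45°) = √2/2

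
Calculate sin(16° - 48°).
sin(16° - 48°) = sin 16° cos 48° - cos 16° sin 48° = -0.5299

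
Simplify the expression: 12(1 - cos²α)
12(1 - cos²α) = 12(sin²α) (using Pythagorean identity)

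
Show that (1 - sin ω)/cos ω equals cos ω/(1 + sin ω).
LHS = (1 - sin ω)(1 + sin ω) / (cos ω(1 + sin ω)) = (1 - sin²ω) / (cos ω(1 + sin ω)) = cos²ω / (cos ω(1 + sin ω)) = cos ω/(1 + sin ω) = RHS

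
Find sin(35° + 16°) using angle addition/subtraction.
sin(35° + 16°) = sin 35° cos 16° + cos 35° sin 16° = 0.7771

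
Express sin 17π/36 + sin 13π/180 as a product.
sin 17π/36 + sin 13π/180 = 2 sin(49π/180) cos(π/5)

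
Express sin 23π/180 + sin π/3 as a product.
sin 23π/180 + sin π/3 = 2 sin(83π/360) cos(-37π/360)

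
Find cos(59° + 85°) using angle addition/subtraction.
cos(59° + 85°) = cos 59° cos 85° - sin 59° sin 85° = -0.809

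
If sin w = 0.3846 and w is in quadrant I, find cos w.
cos w = 0.9231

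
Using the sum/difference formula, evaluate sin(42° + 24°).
sin(42° + 24°) = sin 42° cos 24° + cos 42° sin 24° = 0.9135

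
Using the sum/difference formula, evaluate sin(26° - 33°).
sin(26° - 33°) = sin 26° cos 33° - cos 26° sin 33° = -0.1219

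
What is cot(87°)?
cot(87°) = 0.05241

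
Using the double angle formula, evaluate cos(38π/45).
cos(38π/45) = cos²19π/45 - sin²19π/45 = -0.8829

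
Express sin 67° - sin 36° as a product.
sin 67° - sin 36° = 2 cos(51.5°) sin(15.5°)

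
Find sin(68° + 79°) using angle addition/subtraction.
sin(68° + 79°) = sin 68° cos 79° + cos 68° sin 79° = 0.5446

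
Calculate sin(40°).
sin(40°) = 0.6428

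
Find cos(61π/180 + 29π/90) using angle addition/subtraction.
cos(61π/180 + 29π/90) = cos 61π/180 cos 29π/90 - sin 61π/180 sin 29π/90 = -0.4848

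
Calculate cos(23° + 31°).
cos(23° + 31°) = cos 23° cos 31° - sin 23° sin 31° = 0.5878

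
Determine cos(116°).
cos(116°) = -0.4384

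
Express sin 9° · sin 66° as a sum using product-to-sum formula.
sin 9° sin 66° = (1/2)[cos(9°-66°) - cos(9°+66°)]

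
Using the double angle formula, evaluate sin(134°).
sin(134°) = 2 sin 67° cos 67° = 0.7193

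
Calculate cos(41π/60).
cos(41π/60) = -0.5446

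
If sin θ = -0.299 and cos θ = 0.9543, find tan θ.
tan θ = sin θ / cos θ = -0.3133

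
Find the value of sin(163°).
sin(163°) = 0.2924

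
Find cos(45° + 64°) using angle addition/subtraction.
cos(45° + 64°) = cos 45° cos 64° - sin 45° sin 64° = -0.3256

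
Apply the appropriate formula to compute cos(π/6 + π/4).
cos(π/6 + π/4) = cos π/6 cos π/4 - sin π/6 sin π/4 = (√6-√2)/4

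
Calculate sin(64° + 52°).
sin(64° + 52°) = sin 64° cos 52° + cos 64° sin 52° = 0.8988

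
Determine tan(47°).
tan(47°) = 1.072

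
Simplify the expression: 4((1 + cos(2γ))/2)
4((1 + cos(2γ))/2) = 4(cos²γ) (using Power reduction)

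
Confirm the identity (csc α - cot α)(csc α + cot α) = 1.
LHS = csc²α - cot²α = (1 + cot²α) - cot²α = 1 = RHS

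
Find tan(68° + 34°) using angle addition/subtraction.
tan(68° + 34°) = (tan 68° + tan 34°)/(1 - tan 68° tan 34°) = -4.705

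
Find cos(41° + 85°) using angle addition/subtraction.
cos(41° + 85°) = cos 41° cos 85° - sin 41° sin 85° = -0.5878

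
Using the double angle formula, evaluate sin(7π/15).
sin(7π/15) = 2 sin 7π/30 cos 7π/30 = 0.9945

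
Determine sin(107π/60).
sin(107π/60) = -0.6293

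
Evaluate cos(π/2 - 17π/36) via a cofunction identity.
cos(π/2 - 17π/36) = sin(17π/36) = 0.9962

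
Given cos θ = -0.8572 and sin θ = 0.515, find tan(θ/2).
tan(θ/2) = sin θ / (1 + cos θ) = 3.606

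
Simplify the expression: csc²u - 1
csc²u - 1 = cot²u (using Pythagorean identity)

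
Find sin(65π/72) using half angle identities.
sin(65π/72) = √((1 - cos 65π/36)/2) = 0.3007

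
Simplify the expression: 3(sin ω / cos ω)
3(sin ω / cos ω) = 3(tan ω) (using Quotient identity)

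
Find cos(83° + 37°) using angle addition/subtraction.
cos(83° + 37°) = cos 83° cos 37° - sin 83° sin 37° = -1/2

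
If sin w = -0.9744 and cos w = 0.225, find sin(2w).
sin(2w) = 2 sin w cos w = -0.4385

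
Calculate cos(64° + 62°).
cos(64° + 62°) = cos 64° cos 62° - sin 64° sin 62° = -0.5878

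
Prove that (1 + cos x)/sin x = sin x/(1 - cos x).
RHS = sin x(1 + cos x) / ((1 - cos x)(1 + cos x)) = sin x(1 + cos x) / (1 - cos²x) = sin x(1 + cos x) / sin²x = (1 + cos x)/sin x = LHS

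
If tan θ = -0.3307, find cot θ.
cot θ = 1/tan θ = -3.024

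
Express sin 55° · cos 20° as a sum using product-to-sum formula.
sin 55° cos 20° = (1/2)[sin(55°+20°) + sin(55°-20°)]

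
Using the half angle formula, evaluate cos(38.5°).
cos(38.5°) = √((1 + cos 77°)/2) = 0.7826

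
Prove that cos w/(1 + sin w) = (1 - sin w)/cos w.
RHS = (1 - sin w)(1 + sin w) / (cos w(1 + sin w)) = (1 - sin²w) / (cos w(1 + sin w)) = cos²w / (cos w(1 + sin w)) = cos w/(1 + sin w) = LHS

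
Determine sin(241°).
sin(241°) = -0.8746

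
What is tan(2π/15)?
tan(2π/15) = 0.4452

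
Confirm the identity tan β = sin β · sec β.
RHS = sin β · (1/cos β) = sin β/cos β = tan β = LHS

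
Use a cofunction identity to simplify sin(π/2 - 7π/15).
sin(π/2 - 7π/15) = cos(7π/15)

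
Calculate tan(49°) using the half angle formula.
tan(49°) = sin 98° / (1 + cos 98°) = 1.15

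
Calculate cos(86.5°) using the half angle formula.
cos(86.5°) = √((1 + cos 173°)/2) = 0.06105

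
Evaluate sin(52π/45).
sin(52π/45) = -0.4695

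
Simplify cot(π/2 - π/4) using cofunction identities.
cot(π/2 - π/4) = tan(π/4)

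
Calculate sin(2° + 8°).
sin(2° + 8°) = sin 2° cos 8° + cos 2° sin 8° = 0.1736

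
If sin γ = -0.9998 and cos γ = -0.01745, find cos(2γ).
cos(2γ) = cos²γ - sin²γ = -0.9993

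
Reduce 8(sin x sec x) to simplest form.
8(sin x sec x) = 8(tan x) (using Reciprocal + quotient)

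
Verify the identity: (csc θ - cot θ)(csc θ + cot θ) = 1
LHS = csc²θ - cot²θ = (1 + cot²θ) - cot²θ = 1 = RHS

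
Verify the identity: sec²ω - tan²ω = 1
LHS = 1/cos²ω - sin²ω/cos²ω = (1 - sin²ω)/cos²ω = cos²ω/cos²ω = 1 = RHS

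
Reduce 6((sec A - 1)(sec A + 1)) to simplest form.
6((sec A - 1)(sec A + 1)) = 6(tan²A) (using Diff. of squares)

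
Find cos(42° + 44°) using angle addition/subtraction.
cos(42° + 44°) = cos 42° cos 44° - sin 42° sin 44° = 0.06976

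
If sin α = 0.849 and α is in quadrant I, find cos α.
cos α = 0.5284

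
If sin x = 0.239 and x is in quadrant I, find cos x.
cos x = 0.971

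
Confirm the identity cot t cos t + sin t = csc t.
LHS = cos²t/sin t + sin t = (cos²t + sin²t)/sin t = 1/sin t = csc t = RHS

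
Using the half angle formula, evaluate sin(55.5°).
sin(55.5°) = √((1 - cos 111°)/2) = 0.8241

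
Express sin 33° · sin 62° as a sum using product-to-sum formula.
sin 33° sin 62° = (1/2)[cos(33°-62°) - cos(33°+62°)]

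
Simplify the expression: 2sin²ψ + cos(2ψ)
2sin²ψ + cos(2ψ) = 1 (using Double angle)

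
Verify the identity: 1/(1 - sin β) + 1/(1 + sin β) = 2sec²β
LHS = [(1 + sin β) + (1 - sin β)] / [(1 - sin β)(1 + sin β)] = 2/(1 - sin²β) = 2/cos²β = 2sec²β = RHS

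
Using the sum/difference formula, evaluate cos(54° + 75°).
cos(54° + 75°) = cos 54° cos 75° - sin 54° sin 75° = -0.6293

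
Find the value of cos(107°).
cos(107°) = -0.2924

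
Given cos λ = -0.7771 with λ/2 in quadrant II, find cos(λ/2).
cos(λ/2) = ±√((1 + cos λ)/2); negative since λ/2 ∈ QII, so cos(λ/2) = -0.3338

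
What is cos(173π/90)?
cos(173π/90) = 0.9703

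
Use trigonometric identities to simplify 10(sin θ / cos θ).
10(sin θ / cos θ) = 10(tan θ) (using Quotient identity)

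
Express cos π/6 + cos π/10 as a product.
cos π/6 + cos π/10 = 2 cos(2π/15) cos(π/30)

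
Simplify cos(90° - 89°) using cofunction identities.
cos(90° - 89°) = sin(89°)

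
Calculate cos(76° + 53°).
cos(76° + 53°) = cos 76° cos 53° - sin 76° sin 53° = -0.6293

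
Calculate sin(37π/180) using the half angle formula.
sin(37π/180) = √((1 - cos 37π/90)/2) = 0.6018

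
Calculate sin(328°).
sin(328°) = -0.5299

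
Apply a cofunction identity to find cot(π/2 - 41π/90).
cot(π/2 - 41π/90) = tan(41π/90) = 7.115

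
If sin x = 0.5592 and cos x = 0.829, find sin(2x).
sin(2x) = 2 sin x cos x = 0.9272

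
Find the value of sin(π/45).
sin(π/45) = 0.06976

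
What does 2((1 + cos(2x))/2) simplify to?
2((1 + cos(2x))/2) = 2(cos²x) (using Power reduction)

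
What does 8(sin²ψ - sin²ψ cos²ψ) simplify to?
8(sin²ψ - sin²ψ cos²ψ) = 8(sin⁴ψ) (using Factoring)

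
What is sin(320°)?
sin(320°) = -0.6428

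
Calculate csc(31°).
csc(31°) = 1.942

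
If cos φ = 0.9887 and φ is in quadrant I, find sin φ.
sin φ = 0.1499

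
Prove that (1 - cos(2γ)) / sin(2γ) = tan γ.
LHS = 2sin²γ / (2 sin γ cos γ) = sin γ/cos γ = tan γ = RHS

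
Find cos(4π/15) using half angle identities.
cos(4π/15) = √((1 + cos 8π/15)/2) = 0.6691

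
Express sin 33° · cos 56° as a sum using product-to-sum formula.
sin 33° cos 56° = (1/2)[sin(33°+56°) + sin(33°-56°)]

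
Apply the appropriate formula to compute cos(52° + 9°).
cos(52° + 9°) = cos 52° cos 9° - sin 52° sin 9° = 0.4848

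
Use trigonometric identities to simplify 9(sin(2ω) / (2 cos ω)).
9(sin(2ω) / (2 cos ω)) = 9(sin ω) (using Double angle)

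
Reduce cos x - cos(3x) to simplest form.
cos x - cos(3x) = 2 sin(2x) sin x (using Sum-to-product)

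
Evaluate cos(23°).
cos(23°) = 0.9205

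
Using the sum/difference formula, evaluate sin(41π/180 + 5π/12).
sin(41π/180 + 5π/12) = sin 41π/180 cos 5π/12 + cos 41π/180 sin 5π/12 = 0.8988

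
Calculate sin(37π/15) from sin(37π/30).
sin(37π/15) = 2 sin 37π/30 cos 37π/30 = 0.9945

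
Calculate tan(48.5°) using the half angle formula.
tan(48.5°) = sin 97° / (1 + cos 97°) = 1.13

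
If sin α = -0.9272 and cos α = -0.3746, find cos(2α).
cos(2α) = cos²α - sin²α = -0.7194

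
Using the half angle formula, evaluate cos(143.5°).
cos(143.5°) = -√((1 + cos 287°)/2) = -0.8039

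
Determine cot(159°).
cot(159°) = -2.605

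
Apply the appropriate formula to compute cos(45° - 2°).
cos(45° - 2°) = cos 45° cos 2° + sin 45° sin 2° = 0.7314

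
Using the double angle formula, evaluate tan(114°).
tan(114°) = 2 tan 57° / (1 - tan²57°) = -2.246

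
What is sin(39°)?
sin(39°) = 0.6293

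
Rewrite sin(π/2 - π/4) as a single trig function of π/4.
sin(π/2 - π/4) = cos(π/4)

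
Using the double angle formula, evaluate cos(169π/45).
cos(169π/45) = cos²169π/90 - sin²169π/90 = 0.7193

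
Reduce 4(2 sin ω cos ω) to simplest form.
4(2 sin ω cos ω) = 4(sin(2ω)) (using Double angle)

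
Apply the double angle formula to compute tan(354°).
tan(354°) = 2 tan 177° / (1 - tan²177°) = -0.1051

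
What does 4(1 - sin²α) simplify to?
4(1 - sin²α) = 4(cos²α) (using Pythagorean identity)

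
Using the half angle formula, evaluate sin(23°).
sin(23°) = √((1 - cos 46°)/2) = 0.3907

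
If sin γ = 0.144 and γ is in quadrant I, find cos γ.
cos γ = 0.9896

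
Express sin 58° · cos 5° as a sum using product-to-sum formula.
sin 58° cos 5° = (1/2)[sin(58°+5°) + sin(58°-5°)]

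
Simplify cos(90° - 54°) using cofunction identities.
cos(90° - 54°) = sin(54°)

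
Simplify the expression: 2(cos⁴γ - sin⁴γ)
2(cos⁴γ - sin⁴γ) = 2(cos(2γ)) (using Factoring + double angle)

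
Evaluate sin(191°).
sin(191°) = -0.1908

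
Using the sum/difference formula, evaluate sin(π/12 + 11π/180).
sin(π/12 + 11π/180) = sin π/12 cos 11π/180 + cos π/12 sin 11π/180 = 0.4384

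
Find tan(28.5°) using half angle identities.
tan(28.5°) = sin 57° / (1 + cos 57°) = 0.543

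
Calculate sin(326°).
sin(326°) = -0.5592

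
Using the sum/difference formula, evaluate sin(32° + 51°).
sin(32° + 51°) = sin 32° cos 51° + cos 32° sin 51° = 0.9925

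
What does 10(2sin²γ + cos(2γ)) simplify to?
10(2sin²γ + cos(2γ)) = 10 (using Double angle)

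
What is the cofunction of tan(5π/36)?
tan(5π/36) = cot(π/2 - 5π/36) = cot(13π/36)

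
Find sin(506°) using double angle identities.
sin(506°) = 2 sin 253° cos 253° = 0.5592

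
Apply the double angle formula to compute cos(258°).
cos(258°) = cos²129° - sin²129° = -0.2079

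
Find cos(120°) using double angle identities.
cos(120°) = cos²60° - sin²60° = -1/2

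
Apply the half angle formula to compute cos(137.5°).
cos(137.5°) = -√((1 + cos 275°)/2) = -0.7373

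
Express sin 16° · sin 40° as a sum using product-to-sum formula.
sin 16° sin 40° = (1/2)[cos(16°-40°) - cos(16°+40°)]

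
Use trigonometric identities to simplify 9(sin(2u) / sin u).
9(sin(2u) / sin u) = 9(2 cos u) (using Double angle)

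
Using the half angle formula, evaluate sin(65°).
sin(65°) = √((1 - cos 130°)/2) = 0.9063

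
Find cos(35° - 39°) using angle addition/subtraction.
cos(35° - 39°) = cos 35° cos 39° + sin 35° sin 39° = 0.9976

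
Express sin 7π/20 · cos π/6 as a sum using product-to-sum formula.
sin 7π/20 cos π/6 = (1/2)[sin(7π/20+π/6) + sin(7π/20-π/6)]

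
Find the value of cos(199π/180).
cos(199π/180) = -0.9455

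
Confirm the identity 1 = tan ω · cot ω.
RHS = (sin ω/cos ω) · (cos ω/sin ω) = 1 = LHS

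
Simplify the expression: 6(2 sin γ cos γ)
6(2 sin γ cos γ) = 6(sin(2γ)) (using Double angle)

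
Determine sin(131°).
sin(131°) = 0.7547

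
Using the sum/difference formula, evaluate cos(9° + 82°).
cos(9° + 82°) = cos 9° cos 82° - sin 9° sin 82° = -0.01745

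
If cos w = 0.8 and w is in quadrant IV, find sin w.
sin w = -0.6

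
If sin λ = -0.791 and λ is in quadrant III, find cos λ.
cos λ = -0.6118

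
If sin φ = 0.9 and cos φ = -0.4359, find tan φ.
tan φ = sin φ / cos φ = -2.065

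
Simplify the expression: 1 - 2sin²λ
1 - 2sin²λ = cos(2λ) (using Double angle)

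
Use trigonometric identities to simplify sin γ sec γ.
sin γ sec γ = tan γ (using Reciprocal + quotient)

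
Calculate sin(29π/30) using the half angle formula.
sin(29π/30) = √((1 - cos 29π/15)/2) = 0.1045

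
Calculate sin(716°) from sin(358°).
sin(716°) = 2 sin 358° cos 358° = -0.06976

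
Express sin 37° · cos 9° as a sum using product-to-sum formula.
sin 37° cos 9° = (1/2)[sin(37°+9°) + sin(37°-9°)]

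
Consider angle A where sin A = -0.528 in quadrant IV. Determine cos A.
cos A = √(1 - sin²A) = 0.8492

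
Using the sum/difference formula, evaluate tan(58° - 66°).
tan(58° - 66°) = (tan 58° - tan 66°)/(1 + tan 58° tan 66°) = -0.1405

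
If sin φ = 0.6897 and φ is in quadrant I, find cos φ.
cos φ = 0.7241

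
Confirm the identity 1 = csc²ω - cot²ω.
RHS = 1/sin²ω - cos²ω/sin²ω = (1 - cos²ω)/sin²ω = sin²ω/sin²ω = 1 = LHS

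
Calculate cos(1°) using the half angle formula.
cos(1°) = √((1 + cos 2°)/2) = 0.9998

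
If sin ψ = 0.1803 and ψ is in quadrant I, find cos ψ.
cos ψ = 0.9836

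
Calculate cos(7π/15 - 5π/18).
cos(7π/15 - 5π/18) = cos 7π/15 cos 5π/18 + sin 7π/15 sin 5π/18 = 0.829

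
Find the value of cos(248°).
cos(248°) = -0.3746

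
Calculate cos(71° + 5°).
cos(71° + 5°) = cos 71° cos 5° - sin 71° sin 5° = 0.2419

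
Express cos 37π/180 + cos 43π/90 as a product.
cos 37π/180 + cos 43π/90 = 2 cos(41π/120) cos(-49π/360)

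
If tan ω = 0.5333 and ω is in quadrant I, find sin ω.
sin ω = 0.4706 (using tan²ω + 1 = sec²ω)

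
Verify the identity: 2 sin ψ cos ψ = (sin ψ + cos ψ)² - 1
RHS = sin²ψ + 2 sin ψ cos ψ + cos²ψ - 1 = (sin²ψ + cos²ψ) + 2 sin ψ cos ψ - 1 = 1 + 2 sin ψ cos ψ - 1 = 2 sin ψ cos ψ = LHS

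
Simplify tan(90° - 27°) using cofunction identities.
tan(90° - 27°) = cot(27°)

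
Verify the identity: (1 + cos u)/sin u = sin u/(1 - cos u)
RHS = sin u(1 + cos u) / ((1 - cos u)(1 + cos u)) = sin u(1 + cos u) / (1 - cos²u) = sin u(1 + cos u) / sin²u = (1 + cos u)/sin u = LHS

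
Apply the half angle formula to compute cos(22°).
cos(22°) = √((1 + cos 44°)/2) = 0.9272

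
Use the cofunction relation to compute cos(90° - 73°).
cos(90° - 73°) = sin(73°) = 0.9563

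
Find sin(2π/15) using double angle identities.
sin(2π/15) = 2 sin π/15 cos π/15 = 0.4067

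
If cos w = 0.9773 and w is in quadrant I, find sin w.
sin w = 0.2119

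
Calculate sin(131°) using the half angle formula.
sin(131°) = √((1 - cos 262°)/2) = 0.7547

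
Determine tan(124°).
tan(124°) = -1.483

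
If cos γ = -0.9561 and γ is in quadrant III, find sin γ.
sin γ = -0.293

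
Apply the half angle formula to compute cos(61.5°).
cos(61.5°) = √((1 + cos 123°)/2) = 0.4772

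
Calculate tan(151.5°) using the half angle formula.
tan(151.5°) = sin 303° / (1 + cos 303°) = -0.543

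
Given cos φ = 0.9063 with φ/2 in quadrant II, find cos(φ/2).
cos(φ/2) = ±√((1 + cos φ)/2); negative since φ/2 ∈ QII, so cos(φ/2) = -0.9763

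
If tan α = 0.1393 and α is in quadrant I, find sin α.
sin α = 0.138 (using tan²α + 1 = sec²α)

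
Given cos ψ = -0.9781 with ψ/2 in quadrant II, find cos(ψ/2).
cos(ψ/2) = ±√((1 + cos ψ)/2); negative since ψ/2 ∈ QII, so cos(ψ/2) = -0.1046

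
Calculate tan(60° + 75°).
tan(60° + 75°) = (tan 60° + tan 75°)/(1 - tan 60° tan 75°) = -1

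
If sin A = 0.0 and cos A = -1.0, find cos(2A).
cos(2A) = cos²A - sin²A = 1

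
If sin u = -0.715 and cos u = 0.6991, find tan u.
tan u = sin u / cos u = -1.023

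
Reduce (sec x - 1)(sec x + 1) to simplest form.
(sec x - 1)(sec x + 1) = tan²x (using Diff. of squares)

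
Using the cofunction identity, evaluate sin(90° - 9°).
sin(90° - 9°) = cos(9°) = 0.9877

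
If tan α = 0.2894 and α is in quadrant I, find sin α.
sin α = 0.278 (using tan²α + 1 = sec²α)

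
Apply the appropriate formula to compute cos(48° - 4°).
cos(48° - 4°) = cos 48° cos 4° + sin 48° sin 4° = 0.7193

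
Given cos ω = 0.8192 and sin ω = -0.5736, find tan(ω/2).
tan(ω/2) = sin ω / (1 + cos ω) = -0.3153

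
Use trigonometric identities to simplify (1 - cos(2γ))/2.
(1 - cos(2γ))/2 = sin²γ (using Power reduction)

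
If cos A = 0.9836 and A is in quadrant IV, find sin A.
sin A = -0.1804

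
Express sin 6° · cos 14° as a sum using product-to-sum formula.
sin 6° cos 14° = (1/2)[sin(6°+14°) + sin(6°-14°)]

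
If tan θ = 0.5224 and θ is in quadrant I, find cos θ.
cos θ = 0.8863 (using tan²θ + 1 = sec²θ)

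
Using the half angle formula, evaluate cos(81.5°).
cos(81.5°) = √((1 + cos 163°)/2) = 0.1478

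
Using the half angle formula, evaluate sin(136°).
sin(136°) = √((1 - cos 272°)/2) = 0.6947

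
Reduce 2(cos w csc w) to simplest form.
2(cos w csc w) = 2(cot w) (using Reciprocal + quotient)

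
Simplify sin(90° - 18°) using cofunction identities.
sin(90° - 18°) = cos(18°)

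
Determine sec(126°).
sec(126°) = -1.701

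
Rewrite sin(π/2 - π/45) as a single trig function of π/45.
sin(π/2 - π/45) = cos(π/45)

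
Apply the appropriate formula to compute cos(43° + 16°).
cos(43° + 16°) = cos 43° cos 16° - sin 43° sin 16° = 0.515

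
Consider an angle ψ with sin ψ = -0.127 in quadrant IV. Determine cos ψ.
cos ψ = √(1 - sin²ψ) = 0.9919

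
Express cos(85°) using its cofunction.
cos(85°) = sin(90° - 85°) = sin(5°)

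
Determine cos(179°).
cos(179°) = -0.9998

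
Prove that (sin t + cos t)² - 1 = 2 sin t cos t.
LHS = sin²t + 2 sin t cos t + cos²t - 1 = (sin²t + cos²t) + 2 sin t cos t - 1 = 1 + 2 sin t cos t - 1 = 2 sin t cos t = RHS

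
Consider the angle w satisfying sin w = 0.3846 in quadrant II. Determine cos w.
cos w = ±√(1 - sin²w) = -0.9231 (negative in QII)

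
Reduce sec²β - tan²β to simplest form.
sec²β - tan²β = 1 (using Pythagorean identity)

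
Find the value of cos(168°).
cos(168°) = -0.9781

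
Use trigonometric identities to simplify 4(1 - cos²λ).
4(1 - cos²λ) = 4(sin²λ) (using Pythagorean identity)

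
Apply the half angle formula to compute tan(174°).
tan(174°) = sin 348° / (1 + cos 348°) = -0.1051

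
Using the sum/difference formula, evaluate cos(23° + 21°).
cos(23° + 21°) = cos 23° cos 21° - sin 23° sin 21° = 0.7193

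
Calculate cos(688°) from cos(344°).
cos(688°) = cos²344° - sin²344° = 0.848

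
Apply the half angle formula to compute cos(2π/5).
cos(2π/5) = √((1 + cos 4π/5)/2) = 0.309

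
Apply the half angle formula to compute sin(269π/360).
sin(269π/360) = √((1 - cos 269π/180)/2) = 0.7133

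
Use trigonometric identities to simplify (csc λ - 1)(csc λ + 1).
(csc λ - 1)(csc λ + 1) = cot²λ (using Diff. of squares)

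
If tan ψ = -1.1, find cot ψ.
cot ψ = 1/tan ψ = -0.9091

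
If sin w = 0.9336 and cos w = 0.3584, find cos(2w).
cos(2w) = cos²w - sin²w = -0.7432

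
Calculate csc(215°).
csc(215°) = -1.743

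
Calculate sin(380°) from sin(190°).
sin(380°) = 2 sin 190° cos 190° = 0.342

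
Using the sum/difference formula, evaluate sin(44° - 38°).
sin(44° - 38°) = sin 44° cos 38° - cos 44° sin 38° = 0.1045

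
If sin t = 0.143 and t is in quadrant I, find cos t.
cos t = 0.9897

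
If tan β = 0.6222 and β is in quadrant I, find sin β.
sin β = 0.5283 (using tan²β + 1 = sec²β)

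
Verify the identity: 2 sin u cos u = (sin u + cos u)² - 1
RHS = sin²u + 2 sin u cos u + cos²u - 1 = (sin²u + cos²u) + 2 sin u cos u - 1 = 1 + 2 sin u cos u - 1 = 2 sin u cos u = LHS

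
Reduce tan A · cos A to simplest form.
tan A · cos A = sin A (using Quotient identity)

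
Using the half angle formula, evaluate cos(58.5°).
cos(58.5°) = √((1 + cos 117°)/2) = 0.5225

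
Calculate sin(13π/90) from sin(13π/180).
sin(13π/90) = 2 sin 13π/180 cos 13π/180 = 0.4384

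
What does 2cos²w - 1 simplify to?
2cos²w - 1 = cos(2w) (using Double angle)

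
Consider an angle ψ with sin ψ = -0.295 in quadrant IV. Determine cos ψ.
cos ψ = √(1 - sin²ψ) = 0.9555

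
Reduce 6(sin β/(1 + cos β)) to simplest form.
6(sin β/(1 + cos β)) = 6(tan(β/2)) (using Half angle)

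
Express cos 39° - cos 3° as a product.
cos 39° - cos 3° = -2 sin(21°) sin(18°)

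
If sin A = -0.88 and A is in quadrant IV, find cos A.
cos A = 0.475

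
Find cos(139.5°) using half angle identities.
cos(139.5°) = -√((1 + cos 279°)/2) = -0.7604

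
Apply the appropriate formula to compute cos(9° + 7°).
cos(9° + 7°) = cos 9° cos 7° - sin 9° sin 7° = 0.9613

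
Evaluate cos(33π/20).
cos(33π/20) = 0.454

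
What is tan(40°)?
tan(40°) = 0.8391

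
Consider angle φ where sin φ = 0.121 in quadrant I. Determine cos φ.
cos φ = √(1 - sin²φ) = 0.9927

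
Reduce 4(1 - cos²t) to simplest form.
4(1 - cos²t) = 4(sin²t) (using Pythagorean identity)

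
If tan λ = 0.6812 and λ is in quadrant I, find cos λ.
cos λ = 0.8265 (using tan²λ + 1 = sec²λ)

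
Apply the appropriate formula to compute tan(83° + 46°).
tan(83° + 46°) = (tan 83° + tan 46°)/(1 - tan 83° tan 46°) = -1.235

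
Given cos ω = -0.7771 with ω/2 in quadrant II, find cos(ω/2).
cos(ω/2) = ±√((1 + cos ω)/2); negative since ω/2 ∈ QII, so cos(ω/2) = -0.3338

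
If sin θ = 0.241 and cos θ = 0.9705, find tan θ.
tan θ = sin θ / cos θ = 0.2483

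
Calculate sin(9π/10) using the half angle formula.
sin(9π/10) = √((1 - cos 9π/5)/2) = 0.309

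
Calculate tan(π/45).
tan(π/45) = 0.06993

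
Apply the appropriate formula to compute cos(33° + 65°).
cos(33° + 65°) = cos 33° cos 65° - sin 33° sin 65° = -0.1392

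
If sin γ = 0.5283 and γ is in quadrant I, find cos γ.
cos γ = 0.8491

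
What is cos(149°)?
cos(149°) = -0.8572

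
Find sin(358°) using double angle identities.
sin(358°) = 2 sin 179° cos 179° = -0.0349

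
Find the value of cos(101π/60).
cos(101π/60) = 0.5446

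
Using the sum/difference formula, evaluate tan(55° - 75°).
tan(55° - 75°) = (tan 55° - tan 75°)/(1 + tan 55° tan 75°) = -0.364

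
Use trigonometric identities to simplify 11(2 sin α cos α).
11(2 sin α cos α) = 11(sin(2α)) (using Double angle)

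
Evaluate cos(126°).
cos(126°) = -0.5878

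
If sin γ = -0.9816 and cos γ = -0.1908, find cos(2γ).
cos(2γ) = cos²γ - sin²γ = -0.9271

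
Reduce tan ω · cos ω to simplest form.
tan ω · cos ω = sin ω (using Quotient identity)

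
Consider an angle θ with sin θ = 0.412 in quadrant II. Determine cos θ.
cos θ = ±√(1 - sin²θ) = -0.9112 (negative in QII)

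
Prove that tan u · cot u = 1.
LHS = (sin u/cos u) · (cos u/sin u) = 1 = RHS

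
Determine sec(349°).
sec(349°) = 1.019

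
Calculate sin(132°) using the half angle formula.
sin(132°) = √((1 - cos 264°)/2) = 0.7431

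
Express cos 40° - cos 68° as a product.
cos 40° - cos 68° = -2 sin(54°) sin(-14°)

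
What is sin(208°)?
sin(208°) = -0.4695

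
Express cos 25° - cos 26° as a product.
cos 25° - cos 26° = -2 sin(25.5°) sin(-0.5°)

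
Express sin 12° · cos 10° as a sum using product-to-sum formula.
sin 12° cos 10° = (1/2)[sin(12°+10°) + sin(12°-10°)]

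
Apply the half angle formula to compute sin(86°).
sin(86°) = √((1 - cos 172°)/2) = 0.9976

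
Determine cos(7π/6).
cos(7π/6) = -√3/2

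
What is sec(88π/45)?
sec(88π/45) = 1.01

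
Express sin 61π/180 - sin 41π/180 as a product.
sin 61π/180 - sin 41π/180 = 2 cos(17π/60) sin(π/18)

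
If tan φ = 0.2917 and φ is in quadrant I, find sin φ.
sin φ = 0.28 (using tan²φ + 1 = sec²φ)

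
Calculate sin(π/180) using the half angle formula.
sin(π/180) = √((1 - cos π/90)/2) = 0.01745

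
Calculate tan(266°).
tan(266°) = 14.3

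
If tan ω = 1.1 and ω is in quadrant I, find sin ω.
sin ω = 0.7399 (using tan²ω + 1 = sec²ω)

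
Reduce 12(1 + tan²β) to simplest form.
12(1 + tan²β) = 12(sec²β) (using Pythagorean identity)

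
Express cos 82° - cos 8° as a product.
cos 82° - cos 8° = -2 sin(45°) sin(37°)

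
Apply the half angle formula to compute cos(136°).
cos(136°) = -√((1 + cos 272°)/2) = -0.7193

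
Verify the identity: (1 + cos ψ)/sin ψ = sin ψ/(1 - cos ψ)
RHS = sin ψ(1 + cos ψ) / ((1 - cos ψ)(1 + cos ψ)) = sin ψ(1 + cos ψ) / (1 - cos²ψ) = sin ψ(1 + cos ψ) / sin²ψ = (1 + cos ψ)/sin ψ = LHS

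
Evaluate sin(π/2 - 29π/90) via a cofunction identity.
sin(π/2 - 29π/90) = cos(29π/90) = 0.5299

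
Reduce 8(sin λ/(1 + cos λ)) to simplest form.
8(sin λ/(1 + cos λ)) = 8(tan(λ/2)) (using Half angle)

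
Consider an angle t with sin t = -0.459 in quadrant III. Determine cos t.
cos t = ±√(1 - sin²t) = -0.8884 (negative in QIII)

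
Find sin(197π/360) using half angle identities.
sin(197π/360) = √((1 - cos 197π/180)/2) = 0.989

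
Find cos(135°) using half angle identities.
cos(135°) = -√((1 + cos 270°)/2) = -√2/2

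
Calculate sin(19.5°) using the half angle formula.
sin(19.5°) = √((1 - cos 39°)/2) = 0.3338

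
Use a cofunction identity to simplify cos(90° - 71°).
cos(90° - 71°) = sin(71°)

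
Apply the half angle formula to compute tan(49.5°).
tan(49.5°) = sin 99° / (1 + cos 99°) = 1.171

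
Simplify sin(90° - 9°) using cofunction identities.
sin(90° - 9°) = cos(9°)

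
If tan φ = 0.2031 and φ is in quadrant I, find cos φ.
cos φ = 0.98 (using tan²φ + 1 = sec²φ)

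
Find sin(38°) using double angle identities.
sin(38°) = 2 sin 19° cos 19° = 0.6157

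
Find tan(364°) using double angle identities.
tan(364°) = 2 tan 182° / (1 - tan²182°) = 0.06993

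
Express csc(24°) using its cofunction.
csc(24°) = sec(90° - 24°) = sec(66°)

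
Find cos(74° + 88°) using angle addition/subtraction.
cos(74° + 88°) = cos 74° cos 88° - sin 74° sin 88° = -0.9511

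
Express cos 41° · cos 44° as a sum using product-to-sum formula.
cos 41° cos 44° = (1/2)[cos(41°-44°) + cos(41°+44°)]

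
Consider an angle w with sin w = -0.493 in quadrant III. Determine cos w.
cos w = ±√(1 - sin²w) = -0.87 (negative in QIII)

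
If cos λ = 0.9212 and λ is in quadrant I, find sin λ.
sin λ = 0.3891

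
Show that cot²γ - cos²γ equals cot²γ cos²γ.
LHS = cos²γ/sin²γ - cos²γ = cos²γ(1/sin²γ - 1) = cos²γ · (1 - sin²γ)/sin²γ = cos²γ · cos²γ/sin²γ = cos²γ · cot²γ = RHS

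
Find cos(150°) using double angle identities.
cos(150°) = cos²75° - sin²75° = -√3/2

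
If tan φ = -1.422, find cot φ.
cot φ = 1/tan φ = -0.7032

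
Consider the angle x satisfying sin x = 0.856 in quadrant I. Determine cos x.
cos x = √(1 - sin²x) = 0.517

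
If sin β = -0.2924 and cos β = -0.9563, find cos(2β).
cos(2β) = cos²β - sin²β = 0.829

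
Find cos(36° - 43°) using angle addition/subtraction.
cos(36° - 43°) = cos 36° cos 43° + sin 36° sin 43° = 0.9925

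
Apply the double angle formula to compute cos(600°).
cos(600°) = 2cos²300° - 1 = -1/2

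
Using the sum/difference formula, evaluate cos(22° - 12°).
cos(22° - 12°) = cos 22° cos 12° + sin 22° sin 12° = 0.9848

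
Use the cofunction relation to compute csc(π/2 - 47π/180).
csc(π/2 - 47π/180) = sec(47π/180) = 1.466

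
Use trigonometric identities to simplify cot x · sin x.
cot x · sin x = cos x (using Quotient identity)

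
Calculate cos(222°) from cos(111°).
cos(222°) = 2cos²111° - 1 = -0.7431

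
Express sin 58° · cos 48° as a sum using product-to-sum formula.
sin 58° cos 48° = (1/2)[sin(58°+48°) + sin(58°-48°)]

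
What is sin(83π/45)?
sin(83π/45) = -0.4695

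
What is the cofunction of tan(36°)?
tan(36°) = cot(90° - 36°) = cot(54°)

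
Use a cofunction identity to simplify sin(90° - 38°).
sin(90° - 38°) = cos(38°)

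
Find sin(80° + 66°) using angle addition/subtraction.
sin(80° + 66°) = sin 80° cos 66° + cos 80° sin 66° = 0.5592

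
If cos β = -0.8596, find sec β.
sec β = 1/cos β = -1.163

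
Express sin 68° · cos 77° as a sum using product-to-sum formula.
sin 68° cos 77° = (1/2)[sin(68°+77°) + sin(68°-77°)]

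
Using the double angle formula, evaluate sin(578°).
sin(578°) = 2 sin 289° cos 289° = -0.6157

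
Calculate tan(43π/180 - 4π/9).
tan(43π/180 - 4π/9) = (tan 43π/180 - tan 4π/9)/(1 + tan 43π/180 tan 4π/9) = -0.7536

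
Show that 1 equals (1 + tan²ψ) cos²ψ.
RHS = sec²ψ · cos²ψ = (1/cos²ψ) · cos²ψ = 1 = LHS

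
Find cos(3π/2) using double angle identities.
cos(3π/2) = cos²3π/4 - sin²3π/4 = 0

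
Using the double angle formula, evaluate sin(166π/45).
sin(166π/45) = 2 sin 83π/45 cos 83π/45 = -0.829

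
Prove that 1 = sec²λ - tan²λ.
RHS = 1/cos²λ - sin²λ/cos²λ = (1 - sin²λ)/cos²λ = cos²λ/cos²λ = 1 = LHS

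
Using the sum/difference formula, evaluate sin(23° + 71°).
sin(23° + 71°) = sin 23° cos 71° + cos 23° sin 71° = 0.9976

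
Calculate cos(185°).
cos(185°) = -0.9962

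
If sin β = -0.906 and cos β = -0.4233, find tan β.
tan β = sin β / cos β = 2.14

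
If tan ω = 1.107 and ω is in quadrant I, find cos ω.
cos ω = 0.6703 (using tan²ω + 1 = sec²ω)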